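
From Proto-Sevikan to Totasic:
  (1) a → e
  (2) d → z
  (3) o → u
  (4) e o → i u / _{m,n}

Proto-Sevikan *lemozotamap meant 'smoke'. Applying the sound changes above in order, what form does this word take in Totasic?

Totasic: *lemozotamap
  lemozotamap → lemozotemep   [vowel merger]
  lemozotemep (rule 2 does not apply)
  lemozotemep → lemuzutemep   [vowel merger]
  lemuzutemep → limuzutimep   [pre-nasal raising]
  giving Totasic limuzutimep.

limuzutimep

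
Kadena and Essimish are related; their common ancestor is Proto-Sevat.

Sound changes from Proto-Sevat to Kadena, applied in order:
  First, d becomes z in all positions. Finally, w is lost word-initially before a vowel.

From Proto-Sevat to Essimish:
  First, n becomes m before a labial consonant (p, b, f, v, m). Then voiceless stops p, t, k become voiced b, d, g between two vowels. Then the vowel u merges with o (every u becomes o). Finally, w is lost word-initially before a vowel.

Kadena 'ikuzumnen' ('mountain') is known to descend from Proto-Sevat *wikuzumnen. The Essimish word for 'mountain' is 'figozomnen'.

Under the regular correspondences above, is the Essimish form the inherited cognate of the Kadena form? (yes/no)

no

Derive the expected Essimish reflex of *wikuzumnen:
Essimish: *wikuzumnen > wiguzumnen > wigozomnen > igozomnen  (by intervocalic voicing, vowel merger, glide loss)
The regular Essimish reflex would be 'igozomnen', but the attested form is 'figozomnen'. The correspondence is irregular, so they are not cognates (the Essimish form has a different source).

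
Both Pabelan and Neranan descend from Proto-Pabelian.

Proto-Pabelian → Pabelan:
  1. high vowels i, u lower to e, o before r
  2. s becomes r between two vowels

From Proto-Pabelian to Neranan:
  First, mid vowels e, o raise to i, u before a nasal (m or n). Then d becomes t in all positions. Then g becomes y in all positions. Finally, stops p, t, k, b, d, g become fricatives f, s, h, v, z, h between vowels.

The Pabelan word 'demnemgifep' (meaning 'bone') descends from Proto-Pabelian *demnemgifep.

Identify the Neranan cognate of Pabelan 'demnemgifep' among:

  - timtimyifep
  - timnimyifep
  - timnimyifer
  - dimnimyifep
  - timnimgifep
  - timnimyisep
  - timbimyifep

timnimyifep

Neranan: *demnemgifep
  demnemgifep → dimnimgifep   [pre-nasal raising]
  dimnimgifep → timnimgifep   [unconditioned shift]
  timnimgifep → timnimyifep   [unconditioned shift]
  timnimyifep (rule 4 does not apply)
  giving Neranan timnimyifep.
Only 'timnimyifep' matches the regular Neranan development of *demnemgifep.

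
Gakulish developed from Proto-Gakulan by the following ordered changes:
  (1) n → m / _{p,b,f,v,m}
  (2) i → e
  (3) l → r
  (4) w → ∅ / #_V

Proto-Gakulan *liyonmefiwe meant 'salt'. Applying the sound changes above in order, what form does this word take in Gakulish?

Gakulish: *liyonmefiwe > liyommefiwe > leyommefewe > reyommefewe  (by nasal place assimilation, vowel merger, unconditioned shift)

reyommefewe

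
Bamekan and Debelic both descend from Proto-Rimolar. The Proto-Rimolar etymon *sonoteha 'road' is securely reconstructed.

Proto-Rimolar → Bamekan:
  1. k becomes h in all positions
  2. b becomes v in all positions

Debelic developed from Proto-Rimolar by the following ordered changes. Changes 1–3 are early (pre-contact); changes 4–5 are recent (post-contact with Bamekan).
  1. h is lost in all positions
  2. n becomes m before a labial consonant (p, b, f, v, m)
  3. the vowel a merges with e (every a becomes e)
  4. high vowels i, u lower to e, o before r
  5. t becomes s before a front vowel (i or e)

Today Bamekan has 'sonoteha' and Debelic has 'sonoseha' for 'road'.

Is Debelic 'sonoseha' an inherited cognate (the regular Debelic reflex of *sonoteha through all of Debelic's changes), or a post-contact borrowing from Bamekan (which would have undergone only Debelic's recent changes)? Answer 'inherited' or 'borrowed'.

borrowed

If inherited, *sonoteha would pass through all of Debelic's changes:
Debelic: *sonoteha > sonotea > sonotee > sonosee  (by h-loss, vowel merger, palatalisation)
If borrowed from Bamekan 'sonoteha' after the early changes, it would undergo only the recent ones:
  rule 4 (pre-rhotic lowering): no change (sonoteha)
  rule 5 (palatalisation): sonoteha → sonoseha
  ⇒ as a loan: sonoseha
Debelic 'sonoseha' matches the loan outcome 'sonoseha', not the inherited 'sonosee' — it skipped the early Debelic changes, so it was borrowed from Bamekan.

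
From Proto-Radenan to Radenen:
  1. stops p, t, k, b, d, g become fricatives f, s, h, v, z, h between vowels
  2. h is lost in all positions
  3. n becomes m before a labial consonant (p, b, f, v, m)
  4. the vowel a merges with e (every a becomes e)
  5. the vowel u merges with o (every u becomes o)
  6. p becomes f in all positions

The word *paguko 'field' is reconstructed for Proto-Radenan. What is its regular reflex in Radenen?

feoo

Radenen: *paguko
  paguko → pahuho   [intervocalic lenition]
  pahuho → pauo   [h-loss]
  pauo (rule 3 does not apply)
  pauo → peuo   [vowel merger]
  peuo → peoo   [vowel merger]
  peoo → feoo   [unconditioned shift]
  giving Radenen feoo.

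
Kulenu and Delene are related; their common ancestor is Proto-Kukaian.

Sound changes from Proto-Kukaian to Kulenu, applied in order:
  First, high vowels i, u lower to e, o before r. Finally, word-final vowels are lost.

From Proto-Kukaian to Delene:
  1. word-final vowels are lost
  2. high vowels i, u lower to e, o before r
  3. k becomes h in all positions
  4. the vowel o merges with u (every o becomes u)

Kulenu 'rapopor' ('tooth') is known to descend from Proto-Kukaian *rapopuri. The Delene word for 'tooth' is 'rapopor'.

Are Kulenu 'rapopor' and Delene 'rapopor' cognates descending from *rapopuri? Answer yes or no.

Derive the expected Delene reflex of *rapopuri:
Delene: *rapopuri
  rapopuri → rapopur   [apocope]
  rapopur → rapopor   [pre-rhotic lowering]
  rapopor (rule 3 does not apply)
  rapopor → rapupur   [vowel merger]
  giving Delene rapupur.
The regular Delene reflex would be 'rapupur', but the attested form is 'rapopor'. The correspondence is irregular, so they are not cognates (the Delene form has a different source).

no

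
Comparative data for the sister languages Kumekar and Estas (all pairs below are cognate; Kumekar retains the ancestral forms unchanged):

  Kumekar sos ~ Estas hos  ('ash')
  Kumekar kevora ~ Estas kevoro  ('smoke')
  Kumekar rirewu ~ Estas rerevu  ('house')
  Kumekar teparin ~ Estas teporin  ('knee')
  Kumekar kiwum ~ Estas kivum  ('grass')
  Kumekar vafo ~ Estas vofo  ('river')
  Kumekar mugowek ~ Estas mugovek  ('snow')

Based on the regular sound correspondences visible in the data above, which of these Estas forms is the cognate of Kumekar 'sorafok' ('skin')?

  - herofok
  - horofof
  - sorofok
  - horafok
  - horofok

sos ~ hos — Kumekar s corresponds to Estas h word-initially before a back vowel.
vafo ~ vofo — Kumekar a corresponds to Estas o after a consonant, before a labial obstruent.
Applying these to Kumekar 'sorafok':
  sorafok → horafok   (s→h word-initially before a back vowel)
  horafok → horofok   (a→o after a consonant, before a labial obstruent)
So the Estas cognate is 'horofok'.

horofok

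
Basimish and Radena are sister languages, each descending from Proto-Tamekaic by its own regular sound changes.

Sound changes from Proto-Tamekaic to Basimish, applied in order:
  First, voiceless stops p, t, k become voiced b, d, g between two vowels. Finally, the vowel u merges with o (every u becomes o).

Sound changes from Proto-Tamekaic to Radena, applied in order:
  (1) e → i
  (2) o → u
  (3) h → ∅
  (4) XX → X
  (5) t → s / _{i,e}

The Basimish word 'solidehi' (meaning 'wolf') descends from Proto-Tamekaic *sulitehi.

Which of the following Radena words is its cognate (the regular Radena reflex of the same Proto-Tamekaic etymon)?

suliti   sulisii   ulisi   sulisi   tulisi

sulisi

Radena: start from *sulitehi.
  rule 1 (vowel merger): sulitehi → sulitihi
  rule 2: no change — sulitihi
  rule 3 (h-loss): sulitihi → sulitii
  rule 4 (degemination): sulitii → suliti
  rule 5 (palatalisation): suliti → sulisi
  ⇒ Radena sulisi
The other candidates each miss or misapply at least one Radena change.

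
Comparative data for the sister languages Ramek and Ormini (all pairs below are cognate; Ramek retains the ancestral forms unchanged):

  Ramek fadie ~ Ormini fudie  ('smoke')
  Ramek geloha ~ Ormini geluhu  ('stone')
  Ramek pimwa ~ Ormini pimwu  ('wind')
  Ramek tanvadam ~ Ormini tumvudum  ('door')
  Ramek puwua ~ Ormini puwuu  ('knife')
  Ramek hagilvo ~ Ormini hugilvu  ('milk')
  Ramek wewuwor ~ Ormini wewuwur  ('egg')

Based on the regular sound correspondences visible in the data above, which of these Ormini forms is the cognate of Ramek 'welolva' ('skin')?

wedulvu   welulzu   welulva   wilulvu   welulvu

geloha ~ geluhu — Ramek o corresponds to Ormini u after a consonant, before a consonant other than r, m, n, p, b, f, v.
geloha ~ geluhu, pimwa ~ pimwu — Ramek a corresponds to Ormini u word-finally.
Applying these to Ramek 'welolva':
  welolva → welulva   (o→u after a consonant, before a consonant other than r, m, n, p, b, f, v)
  welulva → welulvu   (a→u word-finally)
So the Ormini cognate is 'welulvu'.

welulvu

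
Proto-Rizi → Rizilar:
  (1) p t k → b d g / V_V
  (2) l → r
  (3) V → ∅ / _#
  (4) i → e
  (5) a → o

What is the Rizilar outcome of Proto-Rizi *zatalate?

zodorod

Rizilar: *zatalate
  zatalate → zadalade   [intervocalic voicing]
  zadalade → zadarade   [unconditioned shift]
  zadarade → zadarad   [apocope]
  zadarad (rule 4 does not apply)
  zadarad → zodorod   [vowel merger]
  giving Rizilar zodorod.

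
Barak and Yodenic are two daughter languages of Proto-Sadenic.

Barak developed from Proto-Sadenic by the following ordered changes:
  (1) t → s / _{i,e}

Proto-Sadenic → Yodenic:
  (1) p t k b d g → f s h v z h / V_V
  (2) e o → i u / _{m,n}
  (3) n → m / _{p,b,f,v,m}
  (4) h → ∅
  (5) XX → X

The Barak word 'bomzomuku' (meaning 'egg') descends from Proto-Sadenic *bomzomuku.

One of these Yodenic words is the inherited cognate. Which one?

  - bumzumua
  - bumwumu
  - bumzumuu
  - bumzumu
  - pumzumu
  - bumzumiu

bumzumu

Yodenic: *bomzomuku > bomzomuhu > bumzumuhu > bumzumuu > bumzumu  (by intervocalic lenition, pre-nasal raising, h-loss, degemination)
Among the options, 'bumzumu' alone shows every Yodenic change applied in order.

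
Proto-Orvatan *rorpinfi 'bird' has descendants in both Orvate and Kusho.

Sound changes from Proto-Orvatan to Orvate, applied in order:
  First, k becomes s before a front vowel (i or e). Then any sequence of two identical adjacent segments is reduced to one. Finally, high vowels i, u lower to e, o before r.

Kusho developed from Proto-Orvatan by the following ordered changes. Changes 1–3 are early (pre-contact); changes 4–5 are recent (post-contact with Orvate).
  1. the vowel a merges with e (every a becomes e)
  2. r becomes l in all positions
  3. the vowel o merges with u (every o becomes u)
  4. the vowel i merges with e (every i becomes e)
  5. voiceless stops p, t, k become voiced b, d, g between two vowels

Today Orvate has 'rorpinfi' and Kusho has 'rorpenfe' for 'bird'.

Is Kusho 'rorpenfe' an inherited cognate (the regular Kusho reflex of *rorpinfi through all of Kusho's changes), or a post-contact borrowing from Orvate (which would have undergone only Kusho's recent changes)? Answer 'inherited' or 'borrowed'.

If inherited, *rorpinfi would pass through all of Kusho's changes:
Kusho: *rorpinfi
  rorpinfi (rule 1 does not apply)
  rorpinfi → lolpinfi   [unconditioned shift]
  lolpinfi → lulpinfi   [vowel merger]
  lulpinfi → lulpenfe   [vowel merger]
  lulpenfe (rule 5 does not apply)
  giving Kusho lulpenfe.
If borrowed from Orvate 'rorpinfi' after the early changes, it would undergo only the recent ones:
  rule 4 (vowel merger): rorpinfi → rorpenfe
  rule 5 (intervocalic voicing): no change (rorpenfe)
  ⇒ as a loan: rorpenfe
Kusho 'rorpenfe' matches the loan outcome 'rorpenfe', not the inherited 'lulpenfe' — it skipped the early Kusho changes, so it was borrowed from Orvate.

borrowed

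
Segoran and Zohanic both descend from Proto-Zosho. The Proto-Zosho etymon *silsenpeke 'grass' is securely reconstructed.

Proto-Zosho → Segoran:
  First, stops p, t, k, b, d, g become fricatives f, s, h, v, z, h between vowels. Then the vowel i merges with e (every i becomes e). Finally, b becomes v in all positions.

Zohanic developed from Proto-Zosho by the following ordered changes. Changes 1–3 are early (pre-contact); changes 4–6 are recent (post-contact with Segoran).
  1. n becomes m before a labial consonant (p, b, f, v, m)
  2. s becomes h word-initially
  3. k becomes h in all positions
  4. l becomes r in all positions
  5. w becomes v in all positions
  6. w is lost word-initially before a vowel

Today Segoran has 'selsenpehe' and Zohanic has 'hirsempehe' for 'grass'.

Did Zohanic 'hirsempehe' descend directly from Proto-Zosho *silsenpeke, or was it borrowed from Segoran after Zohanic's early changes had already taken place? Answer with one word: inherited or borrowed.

inherited

If inherited, *silsenpeke would pass through all of Zohanic's changes:
Zohanic: *silsenpeke > silsempeke > hilsempeke > hilsempehe > hirsempehe  (by nasal place assimilation, debuccalisation, unconditioned shift, unconditioned shift)
If borrowed from Segoran 'selsenpehe' after the early changes, it would undergo only the recent ones:
  rule 4 (unconditioned shift): selsenpehe → sersenpehe
  rule 5 (unconditioned shift): no change (sersenpehe)
  rule 6 (glide loss): no change (sersenpehe)
  ⇒ as a loan: sersenpehe
Zohanic 'hirsempehe' matches the inherited outcome exactly, so it is an inherited cognate, not a loan.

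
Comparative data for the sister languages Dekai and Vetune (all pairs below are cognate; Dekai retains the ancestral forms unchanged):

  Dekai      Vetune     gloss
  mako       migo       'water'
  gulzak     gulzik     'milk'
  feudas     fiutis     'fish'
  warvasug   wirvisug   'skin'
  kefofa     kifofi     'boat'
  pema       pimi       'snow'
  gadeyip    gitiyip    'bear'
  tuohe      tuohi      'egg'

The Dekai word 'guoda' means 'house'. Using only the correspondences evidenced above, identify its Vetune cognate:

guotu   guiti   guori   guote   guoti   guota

guoti

feudas ~ fiutis — Dekai d corresponds to Vetune t between vowels (before a back vowel).
kefofa ~ kifofi, pema ~ pimi — Dekai a corresponds to Vetune i word-finally.
Applying these to Dekai 'guoda':
  guoda → guota   (d→t between vowels (before a back vowel))
  guota → guoti   (a→i word-finally)
So the Vetune cognate is 'guoti'.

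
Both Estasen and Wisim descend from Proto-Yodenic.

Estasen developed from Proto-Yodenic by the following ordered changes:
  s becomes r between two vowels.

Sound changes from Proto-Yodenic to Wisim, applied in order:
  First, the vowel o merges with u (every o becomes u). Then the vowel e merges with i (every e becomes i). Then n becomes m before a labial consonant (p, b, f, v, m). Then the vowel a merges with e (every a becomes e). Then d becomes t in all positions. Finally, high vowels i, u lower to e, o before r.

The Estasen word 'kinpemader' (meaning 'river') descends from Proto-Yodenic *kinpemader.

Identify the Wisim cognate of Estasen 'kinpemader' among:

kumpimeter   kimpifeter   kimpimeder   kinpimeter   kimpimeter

kimpimeter

Wisim: *kinpemader > kinpimadir > kimpimadir > kimpimedir > kimpimetir > kimpimeter  (by vowel merger, nasal place assimilation, vowel merger, unconditioned shift, pre-rhotic lowering)
The other candidates each miss or misapply at least one Wisim change.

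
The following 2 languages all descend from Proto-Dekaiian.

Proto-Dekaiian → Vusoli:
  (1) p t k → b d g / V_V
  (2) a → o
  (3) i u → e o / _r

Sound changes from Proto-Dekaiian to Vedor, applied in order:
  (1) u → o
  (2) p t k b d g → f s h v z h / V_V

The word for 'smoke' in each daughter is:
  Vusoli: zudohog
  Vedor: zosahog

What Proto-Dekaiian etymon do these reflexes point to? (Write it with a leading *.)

Position 3: Vusoli has d, Vedor has s. Taking the neighbouring segments as reconstructed: Vusoli d could go back to *t or *d; Vedor s could go back to *t or *s — the one source consistent with every daughter is *t.
Position 2: Vusoli has u, Vedor has o. Vusoli preserves u here (none of its changes turn any other segment into u), so the proto-segment is *u.
Continuing position by position gives *zutahog; check it forward:
Vusoli: *zutahog
  zutahog → zudahog   [intervocalic voicing]
  zudahog → zudohog   [vowel merger]
  zudohog (rule 3 does not apply)
  giving Vusoli zudohog.
Vedor: *zutahog
  zutahog → zotahog   [vowel merger]
  zotahog → zosahog   [intervocalic lenition]
  giving Vedor zosahog.
Only *zutahog yields all of Vusoli zudohog, Vedor zosahog.

*zutahog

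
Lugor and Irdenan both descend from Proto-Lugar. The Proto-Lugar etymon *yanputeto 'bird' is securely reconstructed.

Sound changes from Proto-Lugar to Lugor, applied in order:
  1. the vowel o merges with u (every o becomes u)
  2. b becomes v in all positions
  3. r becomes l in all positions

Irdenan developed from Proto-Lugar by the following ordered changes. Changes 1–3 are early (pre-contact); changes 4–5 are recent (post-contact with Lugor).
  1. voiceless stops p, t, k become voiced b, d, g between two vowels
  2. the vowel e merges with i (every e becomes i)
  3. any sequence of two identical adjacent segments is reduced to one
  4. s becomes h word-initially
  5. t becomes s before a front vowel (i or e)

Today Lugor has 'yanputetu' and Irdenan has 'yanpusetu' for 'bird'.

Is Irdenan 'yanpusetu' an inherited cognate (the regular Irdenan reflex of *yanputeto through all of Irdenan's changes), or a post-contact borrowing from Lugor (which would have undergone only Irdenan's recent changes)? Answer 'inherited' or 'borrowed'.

If inherited, *yanputeto would pass through all of Irdenan's changes:
Irdenan: *yanputeto
  yanputeto → yanpudedo   [intervocalic voicing]
  yanpudedo → yanpudido   [vowel merger]
  yanpudido (rule 3 does not apply)
  yanpudido (rule 4 does not apply)
  yanpudido (rule 5 does not apply)
  giving Irdenan yanpudido.
If borrowed from Lugor 'yanputetu' after the early changes, it would undergo only the recent ones:
  rule 4 (debuccalisation): no change (yanputetu)
  rule 5 (palatalisation): yanputetu → yanpusetu
  ⇒ as a loan: yanpusetu
Irdenan 'yanpusetu' matches the loan outcome 'yanpusetu', not the inherited 'yanpudido' — it skipped the early Irdenan changes, so it was borrowed from Lugor.

borrowed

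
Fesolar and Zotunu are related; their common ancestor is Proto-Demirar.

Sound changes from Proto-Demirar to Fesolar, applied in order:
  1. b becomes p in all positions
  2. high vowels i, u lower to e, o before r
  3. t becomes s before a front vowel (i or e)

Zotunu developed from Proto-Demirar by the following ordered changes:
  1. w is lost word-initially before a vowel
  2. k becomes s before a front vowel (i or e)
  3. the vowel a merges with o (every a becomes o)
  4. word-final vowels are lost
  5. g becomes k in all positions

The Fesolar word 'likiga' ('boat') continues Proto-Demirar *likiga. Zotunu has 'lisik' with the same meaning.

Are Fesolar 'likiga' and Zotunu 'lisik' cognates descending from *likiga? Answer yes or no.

yes

Derive the expected Zotunu reflex of *likiga:
Zotunu: *likiga
  likiga (rule 1 does not apply)
  likiga → lisiga   [palatalisation]
  lisiga → lisigo   [vowel merger]
  lisigo → lisig   [apocope]
  lisig → lisik   [unconditioned shift]
  giving Zotunu lisik.
Zotunu 'lisik' matches the regular reflex exactly, so the pair is cognate.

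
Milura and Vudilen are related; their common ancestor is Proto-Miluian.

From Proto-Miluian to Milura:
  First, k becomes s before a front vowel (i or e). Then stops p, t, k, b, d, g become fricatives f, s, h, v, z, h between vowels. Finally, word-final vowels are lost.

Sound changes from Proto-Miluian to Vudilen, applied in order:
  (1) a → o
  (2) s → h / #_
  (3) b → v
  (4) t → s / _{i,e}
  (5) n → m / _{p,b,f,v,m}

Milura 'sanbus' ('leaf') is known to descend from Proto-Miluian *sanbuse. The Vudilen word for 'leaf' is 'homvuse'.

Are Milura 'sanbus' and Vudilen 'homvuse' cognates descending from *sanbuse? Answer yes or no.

Derive the expected Vudilen reflex of *sanbuse:
Vudilen: *sanbuse
  sanbuse → sonbuse   [vowel merger]
  sonbuse → honbuse   [debuccalisation]
  honbuse → honvuse   [unconditioned shift]
  honvuse (rule 4 does not apply)
  honvuse → homvuse   [nasal place assimilation]
  giving Vudilen homvuse.
Vudilen 'homvuse' matches the regular reflex exactly, so the pair is cognate.

yes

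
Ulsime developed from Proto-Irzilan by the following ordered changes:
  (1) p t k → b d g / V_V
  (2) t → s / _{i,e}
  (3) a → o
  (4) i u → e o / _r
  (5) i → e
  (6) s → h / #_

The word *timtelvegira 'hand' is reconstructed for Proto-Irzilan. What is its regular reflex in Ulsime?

hemselvegero

Ulsime: *timtelvegira > simselvegira > simselvegiro > simselvegero > semselvegero > hemselvegero  (by palatalisation, vowel merger, pre-rhotic lowering, vowel merger, debuccalisation)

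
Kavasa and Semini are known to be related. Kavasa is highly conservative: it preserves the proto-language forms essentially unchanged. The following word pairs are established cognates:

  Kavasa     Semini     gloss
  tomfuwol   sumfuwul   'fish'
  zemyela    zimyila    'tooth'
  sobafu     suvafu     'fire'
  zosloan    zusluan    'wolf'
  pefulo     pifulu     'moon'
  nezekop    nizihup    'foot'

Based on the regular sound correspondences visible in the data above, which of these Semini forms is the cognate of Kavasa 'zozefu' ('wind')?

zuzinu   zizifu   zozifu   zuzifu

zuzifu

tomfuwol ~ sumfuwul, zosloan ~ zusluan — Kavasa o corresponds to Semini u after a consonant, before a consonant other than r, m, n, p, b, f, v.
pefulo ~ pifulu — Kavasa e corresponds to Semini i after a consonant, before a labial obstruent.
Applying these to Kavasa 'zozefu':
  zozefu → zuzefu   (o→u after a consonant, before a consonant other than r, m, n, p, b, f, v)
  zuzefu → zuzifu   (e→i after a consonant, before a labial obstruent)
So the Semini cognate is 'zuzifu'.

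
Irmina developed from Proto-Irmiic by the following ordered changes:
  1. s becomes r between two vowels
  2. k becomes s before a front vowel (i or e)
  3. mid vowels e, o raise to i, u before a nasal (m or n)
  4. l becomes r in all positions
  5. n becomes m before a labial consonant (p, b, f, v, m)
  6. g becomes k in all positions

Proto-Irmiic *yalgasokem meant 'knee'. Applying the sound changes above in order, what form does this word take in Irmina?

yarkarosim

Irmina: *yalgasokem > yalgarokem > yalgarosem > yalgarosim > yargarosim > yarkarosim  (by rhotacism, palatalisation, pre-nasal raising, unconditioned shift, unconditioned shift)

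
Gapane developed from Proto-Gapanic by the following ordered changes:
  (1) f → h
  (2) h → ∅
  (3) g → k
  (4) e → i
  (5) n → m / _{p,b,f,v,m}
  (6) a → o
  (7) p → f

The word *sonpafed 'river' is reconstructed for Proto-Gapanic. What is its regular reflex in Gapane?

Gapane: start from *sonpafed.
  rule 1 (unconditioned shift): sonpafed → sonpahed
  rule 2 (h-loss): sonpahed → sonpaed
  rule 3: no change — sonpaed
  rule 4 (vowel merger): sonpaed → sonpaid
  rule 5 (nasal place assimilation): sonpaid → sompaid
  rule 6 (vowel merger): sompaid → sompoid
  rule 7 (unconditioned shift): sompoid → somfoid
  ⇒ Gapane somfoid

somfoid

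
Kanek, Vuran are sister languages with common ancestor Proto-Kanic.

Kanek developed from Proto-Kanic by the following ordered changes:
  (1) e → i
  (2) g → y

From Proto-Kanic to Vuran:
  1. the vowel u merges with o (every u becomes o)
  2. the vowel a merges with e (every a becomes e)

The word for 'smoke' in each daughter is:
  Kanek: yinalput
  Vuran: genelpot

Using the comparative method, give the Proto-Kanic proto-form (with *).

Position 4: Kanek has a, Vuran has e. Kanek preserves a here (none of its changes turn any other segment into a), so the proto-segment is *a.
Position 2: Kanek has i, Vuran has e. Taking the neighbouring segments as reconstructed: Kanek i could go back to *e or *i; Vuran e could go back to *a or *e — the one source consistent with every daughter is *e.
Position 1: Kanek has y, Vuran has g. Vuran preserves g here (none of its changes turn any other segment into g), so the proto-segment is *g.
This points to *genalput. Verify forward in each daughter:
Kanek: *genalput
  genalput → ginalput   [vowel merger]
  ginalput → yinalput   [unconditioned shift]
  giving Kanek yinalput.
Vuran: *genalput
  genalput → genalpot   [vowel merger]
  genalpot → genelpot   [vowel merger]
  giving Vuran genelpot.
Only *genalput yields all of Kanek yinalput, Vuran genelpot.

*genalput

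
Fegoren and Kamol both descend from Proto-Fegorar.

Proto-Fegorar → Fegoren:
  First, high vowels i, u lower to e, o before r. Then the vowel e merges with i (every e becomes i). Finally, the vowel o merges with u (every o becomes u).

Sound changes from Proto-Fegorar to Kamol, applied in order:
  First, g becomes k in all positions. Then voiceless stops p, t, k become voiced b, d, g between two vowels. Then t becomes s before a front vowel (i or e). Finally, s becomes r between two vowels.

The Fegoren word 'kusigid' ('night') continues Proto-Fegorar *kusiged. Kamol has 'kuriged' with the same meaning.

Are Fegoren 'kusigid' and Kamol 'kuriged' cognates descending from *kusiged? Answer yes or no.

yes

Derive the expected Kamol reflex of *kusiged:
Kamol: *kusiged
  kusiged → kusiked   [unconditioned shift]
  kusiked → kusiged   [intervocalic voicing]
  kusiged (rule 3 does not apply)
  kusiged → kuriged   [rhotacism]
  giving Kamol kuriged.
Kamol 'kuriged' matches the regular reflex exactly, so the pair is cognate.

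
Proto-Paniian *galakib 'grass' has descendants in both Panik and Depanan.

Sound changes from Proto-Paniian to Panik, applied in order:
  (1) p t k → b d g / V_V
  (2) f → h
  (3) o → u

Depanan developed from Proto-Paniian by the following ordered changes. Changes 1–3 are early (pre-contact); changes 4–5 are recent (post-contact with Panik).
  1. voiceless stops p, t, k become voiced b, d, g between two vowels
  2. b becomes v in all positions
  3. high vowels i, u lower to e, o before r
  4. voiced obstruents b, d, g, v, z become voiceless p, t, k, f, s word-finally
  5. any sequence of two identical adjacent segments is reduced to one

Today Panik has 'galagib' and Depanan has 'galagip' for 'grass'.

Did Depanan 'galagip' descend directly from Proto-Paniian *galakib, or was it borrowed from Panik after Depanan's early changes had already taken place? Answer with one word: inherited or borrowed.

borrowed

If inherited, *galakib would pass through all of Depanan's changes:
Depanan: *galakib
  galakib → galagib   [intervocalic voicing]
  galagib → galagiv   [unconditioned shift]
  galagiv (rule 3 does not apply)
  galagiv → galagif   [final devoicing]
  galagif (rule 5 does not apply)
  giving Depanan galagif.
If borrowed from Panik 'galagib' after the early changes, it would undergo only the recent ones:
  rule 4 (final devoicing): galagib → galagip
  rule 5 (degemination): no change (galagip)
  ⇒ as a loan: galagip
Depanan 'galagip' matches the loan outcome 'galagip', not the inherited 'galagif' — it skipped the early Depanan changes, so it was borrowed from Panik.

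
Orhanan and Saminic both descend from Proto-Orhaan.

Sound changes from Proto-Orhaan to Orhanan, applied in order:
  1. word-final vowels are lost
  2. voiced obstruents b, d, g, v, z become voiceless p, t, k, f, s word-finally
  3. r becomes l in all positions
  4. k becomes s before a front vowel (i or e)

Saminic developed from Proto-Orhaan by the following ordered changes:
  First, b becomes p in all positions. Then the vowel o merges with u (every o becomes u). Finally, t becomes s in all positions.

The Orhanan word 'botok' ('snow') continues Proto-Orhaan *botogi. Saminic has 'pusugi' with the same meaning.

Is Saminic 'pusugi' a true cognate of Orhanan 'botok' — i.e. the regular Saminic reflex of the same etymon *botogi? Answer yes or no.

Derive the expected Saminic reflex of *botogi:
Saminic: *botogi
  botogi → potogi   [unconditioned shift]
  potogi → putugi   [vowel merger]
  putugi → pusugi   [unconditioned shift]
  giving Saminic pusugi.
Saminic 'pusugi' matches the regular reflex exactly, so the pair is cognate.

yes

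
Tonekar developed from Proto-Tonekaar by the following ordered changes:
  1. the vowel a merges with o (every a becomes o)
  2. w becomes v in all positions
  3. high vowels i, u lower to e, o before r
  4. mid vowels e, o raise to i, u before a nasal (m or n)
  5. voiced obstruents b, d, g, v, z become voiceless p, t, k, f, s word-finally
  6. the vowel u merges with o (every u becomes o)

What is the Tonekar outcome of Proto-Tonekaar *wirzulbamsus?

Tonekar: *wirzulbamsus > wirzulbomsus > virzulbomsus > verzulbomsus > verzulbumsus > verzolbomsos  (by vowel merger, unconditioned shift, pre-rhotic lowering, pre-nasal raising, vowel merger)

verzolbomsos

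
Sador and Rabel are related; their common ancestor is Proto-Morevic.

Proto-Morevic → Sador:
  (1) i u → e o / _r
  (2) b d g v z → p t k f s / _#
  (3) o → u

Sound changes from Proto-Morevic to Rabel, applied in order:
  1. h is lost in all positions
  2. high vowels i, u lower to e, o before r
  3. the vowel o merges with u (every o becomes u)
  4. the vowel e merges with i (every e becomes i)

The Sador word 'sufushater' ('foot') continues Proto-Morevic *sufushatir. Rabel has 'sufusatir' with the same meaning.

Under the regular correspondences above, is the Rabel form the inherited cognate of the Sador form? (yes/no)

Derive the expected Rabel reflex of *sufushatir:
Rabel: *sufushatir
  sufushatir → sufusatir   [h-loss]
  sufusatir → sufusater   [pre-rhotic lowering]
  sufusater (rule 3 does not apply)
  sufusater → sufusatir   [vowel merger]
  giving Rabel sufusatir.
Rabel 'sufusatir' matches the regular reflex exactly, so the pair is cognate.

yes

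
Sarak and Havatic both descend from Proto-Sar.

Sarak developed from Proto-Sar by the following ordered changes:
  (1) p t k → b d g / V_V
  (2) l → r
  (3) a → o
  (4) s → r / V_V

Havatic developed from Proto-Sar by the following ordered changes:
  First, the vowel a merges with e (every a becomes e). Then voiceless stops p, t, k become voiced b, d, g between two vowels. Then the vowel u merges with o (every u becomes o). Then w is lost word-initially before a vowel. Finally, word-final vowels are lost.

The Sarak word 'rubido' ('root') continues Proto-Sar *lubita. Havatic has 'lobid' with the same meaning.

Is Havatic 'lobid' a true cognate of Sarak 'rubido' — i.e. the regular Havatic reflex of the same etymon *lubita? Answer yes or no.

Derive the expected Havatic reflex of *lubita:
Havatic: start from *lubita.
  rule 1 (vowel merger): lubita → lubite
  rule 2 (intervocalic voicing): lubite → lubide
  rule 3 (vowel merger): lubide → lobide
  rule 4: no change — lobide
  rule 5 (apocope): lobide → lobid
  ⇒ Havatic lobid
Havatic 'lobid' matches the regular reflex exactly, so the pair is cognate.

yes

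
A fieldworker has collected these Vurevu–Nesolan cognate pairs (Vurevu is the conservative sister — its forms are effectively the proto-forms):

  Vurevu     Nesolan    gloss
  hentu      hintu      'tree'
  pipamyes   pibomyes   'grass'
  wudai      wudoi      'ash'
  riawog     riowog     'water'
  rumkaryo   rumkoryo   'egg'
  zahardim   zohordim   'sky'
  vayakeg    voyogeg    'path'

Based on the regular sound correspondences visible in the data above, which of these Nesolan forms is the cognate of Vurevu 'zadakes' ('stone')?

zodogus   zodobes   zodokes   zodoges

zodoges

zahardim ~ zohordim, vayakeg ~ voyogeg — Vurevu a corresponds to Nesolan o after a consonant, before a consonant other than r, m, n, p, b, f, v.
vayakeg ~ voyogeg — Vurevu k corresponds to Nesolan g between vowels (before a front vowel).
Applying these to Vurevu 'zadakes':
  zadakes → zodakes   (a→o after a consonant, before a consonant other than r, m, n, p, b, f, v)
  zodakes → zodokes   (a→o after a consonant, before a consonant other than r, m, n, p, b, f, v)
  zodokes → zodoges   (k→g between vowels (before a front vowel))
So the Nesolan cognate is 'zodoges'.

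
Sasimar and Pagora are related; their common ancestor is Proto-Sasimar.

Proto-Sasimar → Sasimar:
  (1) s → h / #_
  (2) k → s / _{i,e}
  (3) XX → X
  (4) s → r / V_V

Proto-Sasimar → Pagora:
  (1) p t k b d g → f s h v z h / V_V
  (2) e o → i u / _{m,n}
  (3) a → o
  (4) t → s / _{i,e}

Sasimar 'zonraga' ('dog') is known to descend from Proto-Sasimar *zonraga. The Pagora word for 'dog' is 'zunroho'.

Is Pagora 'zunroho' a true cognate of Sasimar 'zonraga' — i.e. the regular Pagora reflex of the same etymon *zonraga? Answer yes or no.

Derive the expected Pagora reflex of *zonraga:
Pagora: *zonraga > zonraha > zunraha > zunroho  (by intervocalic lenition, pre-nasal raising, vowel merger)
Pagora 'zunroho' matches the regular reflex exactly, so the pair is cognate.

yes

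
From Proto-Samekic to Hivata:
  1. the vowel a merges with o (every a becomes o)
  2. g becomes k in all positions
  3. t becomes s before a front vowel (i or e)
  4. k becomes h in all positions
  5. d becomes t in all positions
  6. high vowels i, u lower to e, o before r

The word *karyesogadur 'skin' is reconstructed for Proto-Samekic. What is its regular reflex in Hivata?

Hivata: start from *karyesogadur.
  rule 1 (vowel merger): karyesogadur → koryesogodur
  rule 2 (unconditioned shift): koryesogodur → koryesokodur
  rule 3: no change — koryesokodur
  rule 4 (unconditioned shift): koryesokodur → horyesohodur
  rule 5 (unconditioned shift): horyesohodur → horyesohotur
  rule 6 (pre-rhotic lowering): horyesohotur → horyesohotor
  ⇒ Hivata horyesohotor

horyesohotor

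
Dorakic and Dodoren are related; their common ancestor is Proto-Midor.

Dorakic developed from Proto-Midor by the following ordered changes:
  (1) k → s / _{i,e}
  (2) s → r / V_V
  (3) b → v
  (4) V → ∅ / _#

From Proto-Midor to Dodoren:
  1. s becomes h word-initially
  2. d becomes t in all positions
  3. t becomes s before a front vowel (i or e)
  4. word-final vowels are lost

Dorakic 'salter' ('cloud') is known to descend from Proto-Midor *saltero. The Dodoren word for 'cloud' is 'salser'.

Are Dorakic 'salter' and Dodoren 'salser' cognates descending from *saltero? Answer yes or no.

Derive the expected Dodoren reflex of *saltero:
Dodoren: *saltero
  saltero → haltero   [debuccalisation]
  haltero (rule 2 does not apply)
  haltero → halsero   [palatalisation]
  halsero → halser   [apocope]
  giving Dodoren halser.
The regular Dodoren reflex would be 'halser', but the attested form is 'salser'. The correspondence is irregular, so they are not cognates (the Dodoren form has a different source).

no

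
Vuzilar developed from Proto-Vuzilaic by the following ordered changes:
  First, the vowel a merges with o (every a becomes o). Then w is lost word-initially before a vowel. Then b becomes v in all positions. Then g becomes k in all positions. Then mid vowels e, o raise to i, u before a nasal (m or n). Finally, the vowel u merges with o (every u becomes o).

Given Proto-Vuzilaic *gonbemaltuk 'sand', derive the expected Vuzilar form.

Vuzilar: *gonbemaltuk
  gonbemaltuk → gonbemoltuk   [vowel merger]
  gonbemoltuk (rule 2 does not apply)
  gonbemoltuk → gonvemoltuk   [unconditioned shift]
  gonvemoltuk → konvemoltuk   [unconditioned shift]
  konvemoltuk → kunvimoltuk   [pre-nasal raising]
  kunvimoltuk → konvimoltok   [vowel merger]
  giving Vuzilar konvimoltok.

konvimoltok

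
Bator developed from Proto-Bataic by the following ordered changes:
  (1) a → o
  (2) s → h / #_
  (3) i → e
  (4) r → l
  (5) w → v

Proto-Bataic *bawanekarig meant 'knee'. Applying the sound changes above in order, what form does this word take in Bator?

Bator: *bawanekarig > bowonekorig > bowonekoreg > bowonekoleg > bovonekoleg  (by vowel merger, vowel merger, unconditioned shift, unconditioned shift)

bovonekoleg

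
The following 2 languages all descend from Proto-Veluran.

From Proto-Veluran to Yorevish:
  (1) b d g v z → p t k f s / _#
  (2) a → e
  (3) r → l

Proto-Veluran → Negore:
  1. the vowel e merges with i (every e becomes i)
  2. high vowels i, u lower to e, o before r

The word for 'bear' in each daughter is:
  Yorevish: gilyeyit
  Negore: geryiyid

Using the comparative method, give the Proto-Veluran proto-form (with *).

Position 2: Yorevish has i, Negore has e. Yorevish preserves i here (none of its changes turn any other segment into i), so the proto-segment is *i.
Position 8: Yorevish has t, Negore has d. Negore preserves d here (none of its changes turn any other segment into d), so the proto-segment is *d.
Position 5: Yorevish has e, Negore has i. Taking the neighbouring segments as reconstructed: Yorevish e could go back to *a or *e; Negore i could go back to *e or *i — the one source consistent with every daughter is *e.
Verify the candidate proto-form against each daughter:
Yorevish: start from *giryeyid.
  rule 1 (final devoicing): giryeyid → giryeyit
  rule 2: no change — giryeyit
  rule 3 (unconditioned shift): giryeyit → gilyeyit
  ⇒ Yorevish gilyeyit
Negore: *giryeyid > giryiyid > geryiyid  (by vowel merger, pre-rhotic lowering)
No other proto-form is consistent with every reflex, so the reconstruction is *giryeyid.

*giryeyid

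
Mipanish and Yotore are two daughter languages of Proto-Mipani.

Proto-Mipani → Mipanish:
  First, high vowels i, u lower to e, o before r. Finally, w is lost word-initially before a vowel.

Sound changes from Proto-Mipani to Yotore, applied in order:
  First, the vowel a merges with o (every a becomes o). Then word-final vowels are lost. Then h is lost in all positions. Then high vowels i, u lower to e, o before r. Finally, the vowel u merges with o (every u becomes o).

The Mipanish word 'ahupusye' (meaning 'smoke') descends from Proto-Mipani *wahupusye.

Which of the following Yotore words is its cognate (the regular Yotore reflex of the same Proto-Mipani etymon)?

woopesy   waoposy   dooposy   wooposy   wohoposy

wooposy

Yotore: start from *wahupusye.
  rule 1 (vowel merger): wahupusye → wohupusye
  rule 2 (apocope): wohupusye → wohupusy
  rule 3 (h-loss): wohupusy → woupusy
  rule 4: no change — woupusy
  rule 5 (vowel merger): woupusy → wooposy
  ⇒ Yotore wooposy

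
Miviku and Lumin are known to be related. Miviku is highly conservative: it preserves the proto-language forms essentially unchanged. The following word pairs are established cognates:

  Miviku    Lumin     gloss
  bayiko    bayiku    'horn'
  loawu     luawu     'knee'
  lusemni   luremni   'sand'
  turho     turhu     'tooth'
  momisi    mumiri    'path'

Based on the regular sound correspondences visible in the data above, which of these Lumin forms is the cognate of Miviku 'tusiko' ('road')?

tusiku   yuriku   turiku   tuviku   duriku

turiku

momisi ~ mumiri — Miviku s corresponds to Lumin r between vowels (before a front vowel).
bayiko ~ bayiku, turho ~ turhu — Miviku o corresponds to Lumin u word-finally.
Applying these to Miviku 'tusiko':
  tusiko → turiko   (s→r between vowels (before a front vowel))
  turiko → turiku   (o→u word-finally)
So the Lumin cognate is 'turiku'.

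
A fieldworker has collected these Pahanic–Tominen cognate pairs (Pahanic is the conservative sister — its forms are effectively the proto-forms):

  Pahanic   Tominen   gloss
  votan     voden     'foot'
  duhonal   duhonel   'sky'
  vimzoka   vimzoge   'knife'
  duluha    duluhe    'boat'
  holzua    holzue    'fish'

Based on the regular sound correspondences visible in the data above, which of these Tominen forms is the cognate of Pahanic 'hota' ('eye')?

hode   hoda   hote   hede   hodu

hode

votan ~ voden — Pahanic t corresponds to Tominen d between vowels (before a back vowel).
vimzoka ~ vimzoge, duluha ~ duluhe — Pahanic a corresponds to Tominen e word-finally.
Applying these to Pahanic 'hota':
  hota → hoda   (t→d between vowels (before a back vowel))
  hoda → hode   (a→e word-finally)
So the Tominen cognate is 'hode'.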